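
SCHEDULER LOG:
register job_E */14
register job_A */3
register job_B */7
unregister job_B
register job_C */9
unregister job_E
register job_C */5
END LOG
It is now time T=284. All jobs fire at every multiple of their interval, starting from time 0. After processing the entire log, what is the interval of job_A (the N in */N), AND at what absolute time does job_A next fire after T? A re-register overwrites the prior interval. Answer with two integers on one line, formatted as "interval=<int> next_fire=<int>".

Answer: interval=3 next_fire=285

Derivation:
Op 1: register job_E */14 -> active={job_E:*/14}
Op 2: register job_A */3 -> active={job_A:*/3, job_E:*/14}
Op 3: register job_B */7 -> active={job_A:*/3, job_B:*/7, job_E:*/14}
Op 4: unregister job_B -> active={job_A:*/3, job_E:*/14}
Op 5: register job_C */9 -> active={job_A:*/3, job_C:*/9, job_E:*/14}
Op 6: unregister job_E -> active={job_A:*/3, job_C:*/9}
Op 7: register job_C */5 -> active={job_A:*/3, job_C:*/5}
Final interval of job_A = 3
Next fire of job_A after T=284: (284//3+1)*3 = 285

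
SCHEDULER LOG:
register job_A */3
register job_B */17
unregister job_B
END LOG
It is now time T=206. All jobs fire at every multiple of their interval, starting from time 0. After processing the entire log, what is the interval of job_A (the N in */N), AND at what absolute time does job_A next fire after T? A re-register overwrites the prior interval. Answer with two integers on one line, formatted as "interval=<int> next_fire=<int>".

Answer: interval=3 next_fire=207

Derivation:
Op 1: register job_A */3 -> active={job_A:*/3}
Op 2: register job_B */17 -> active={job_A:*/3, job_B:*/17}
Op 3: unregister job_B -> active={job_A:*/3}
Final interval of job_A = 3
Next fire of job_A after T=206: (206//3+1)*3 = 207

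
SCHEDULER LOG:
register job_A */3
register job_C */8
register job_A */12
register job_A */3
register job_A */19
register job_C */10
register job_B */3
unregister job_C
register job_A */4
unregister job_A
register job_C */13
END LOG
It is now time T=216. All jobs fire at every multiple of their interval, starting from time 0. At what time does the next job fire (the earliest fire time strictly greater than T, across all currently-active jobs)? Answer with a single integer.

Answer: 219

Derivation:
Op 1: register job_A */3 -> active={job_A:*/3}
Op 2: register job_C */8 -> active={job_A:*/3, job_C:*/8}
Op 3: register job_A */12 -> active={job_A:*/12, job_C:*/8}
Op 4: register job_A */3 -> active={job_A:*/3, job_C:*/8}
Op 5: register job_A */19 -> active={job_A:*/19, job_C:*/8}
Op 6: register job_C */10 -> active={job_A:*/19, job_C:*/10}
Op 7: register job_B */3 -> active={job_A:*/19, job_B:*/3, job_C:*/10}
Op 8: unregister job_C -> active={job_A:*/19, job_B:*/3}
Op 9: register job_A */4 -> active={job_A:*/4, job_B:*/3}
Op 10: unregister job_A -> active={job_B:*/3}
Op 11: register job_C */13 -> active={job_B:*/3, job_C:*/13}
  job_B: interval 3, next fire after T=216 is 219
  job_C: interval 13, next fire after T=216 is 221
Earliest fire time = 219 (job job_B)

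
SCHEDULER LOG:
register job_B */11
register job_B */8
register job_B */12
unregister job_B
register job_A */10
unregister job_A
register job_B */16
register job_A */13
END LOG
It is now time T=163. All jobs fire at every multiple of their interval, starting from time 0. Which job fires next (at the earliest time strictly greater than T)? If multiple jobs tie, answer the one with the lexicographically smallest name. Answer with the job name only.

Op 1: register job_B */11 -> active={job_B:*/11}
Op 2: register job_B */8 -> active={job_B:*/8}
Op 3: register job_B */12 -> active={job_B:*/12}
Op 4: unregister job_B -> active={}
Op 5: register job_A */10 -> active={job_A:*/10}
Op 6: unregister job_A -> active={}
Op 7: register job_B */16 -> active={job_B:*/16}
Op 8: register job_A */13 -> active={job_A:*/13, job_B:*/16}
  job_A: interval 13, next fire after T=163 is 169
  job_B: interval 16, next fire after T=163 is 176
Earliest = 169, winner (lex tiebreak) = job_A

Answer: job_A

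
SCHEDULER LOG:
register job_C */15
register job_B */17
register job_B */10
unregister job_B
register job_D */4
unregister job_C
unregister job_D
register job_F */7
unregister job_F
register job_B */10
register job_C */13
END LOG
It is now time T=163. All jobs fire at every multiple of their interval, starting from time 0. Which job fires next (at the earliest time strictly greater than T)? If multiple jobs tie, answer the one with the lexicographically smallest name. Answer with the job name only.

Op 1: register job_C */15 -> active={job_C:*/15}
Op 2: register job_B */17 -> active={job_B:*/17, job_C:*/15}
Op 3: register job_B */10 -> active={job_B:*/10, job_C:*/15}
Op 4: unregister job_B -> active={job_C:*/15}
Op 5: register job_D */4 -> active={job_C:*/15, job_D:*/4}
Op 6: unregister job_C -> active={job_D:*/4}
Op 7: unregister job_D -> active={}
Op 8: register job_F */7 -> active={job_F:*/7}
Op 9: unregister job_F -> active={}
Op 10: register job_B */10 -> active={job_B:*/10}
Op 11: register job_C */13 -> active={job_B:*/10, job_C:*/13}
  job_B: interval 10, next fire after T=163 is 170
  job_C: interval 13, next fire after T=163 is 169
Earliest = 169, winner (lex tiebreak) = job_C

Answer: job_C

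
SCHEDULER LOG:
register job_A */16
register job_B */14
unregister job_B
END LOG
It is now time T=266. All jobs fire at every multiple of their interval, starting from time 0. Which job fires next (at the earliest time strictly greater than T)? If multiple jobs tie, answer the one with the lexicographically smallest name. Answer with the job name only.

Answer: job_A

Derivation:
Op 1: register job_A */16 -> active={job_A:*/16}
Op 2: register job_B */14 -> active={job_A:*/16, job_B:*/14}
Op 3: unregister job_B -> active={job_A:*/16}
  job_A: interval 16, next fire after T=266 is 272
Earliest = 272, winner (lex tiebreak) = job_A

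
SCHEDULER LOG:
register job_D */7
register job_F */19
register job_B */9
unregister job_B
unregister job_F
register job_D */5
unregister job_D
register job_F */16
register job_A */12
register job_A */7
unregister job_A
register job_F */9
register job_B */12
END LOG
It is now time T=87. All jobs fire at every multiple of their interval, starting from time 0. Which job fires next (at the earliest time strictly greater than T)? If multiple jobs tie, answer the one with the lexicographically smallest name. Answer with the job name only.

Op 1: register job_D */7 -> active={job_D:*/7}
Op 2: register job_F */19 -> active={job_D:*/7, job_F:*/19}
Op 3: register job_B */9 -> active={job_B:*/9, job_D:*/7, job_F:*/19}
Op 4: unregister job_B -> active={job_D:*/7, job_F:*/19}
Op 5: unregister job_F -> active={job_D:*/7}
Op 6: register job_D */5 -> active={job_D:*/5}
Op 7: unregister job_D -> active={}
Op 8: register job_F */16 -> active={job_F:*/16}
Op 9: register job_A */12 -> active={job_A:*/12, job_F:*/16}
Op 10: register job_A */7 -> active={job_A:*/7, job_F:*/16}
Op 11: unregister job_A -> active={job_F:*/16}
Op 12: register job_F */9 -> active={job_F:*/9}
Op 13: register job_B */12 -> active={job_B:*/12, job_F:*/9}
  job_B: interval 12, next fire after T=87 is 96
  job_F: interval 9, next fire after T=87 is 90
Earliest = 90, winner (lex tiebreak) = job_F

Answer: job_F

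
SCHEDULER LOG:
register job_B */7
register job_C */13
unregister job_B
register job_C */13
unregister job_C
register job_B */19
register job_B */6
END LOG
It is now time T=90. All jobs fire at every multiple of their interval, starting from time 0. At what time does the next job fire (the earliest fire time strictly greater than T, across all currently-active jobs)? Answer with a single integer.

Answer: 96

Derivation:
Op 1: register job_B */7 -> active={job_B:*/7}
Op 2: register job_C */13 -> active={job_B:*/7, job_C:*/13}
Op 3: unregister job_B -> active={job_C:*/13}
Op 4: register job_C */13 -> active={job_C:*/13}
Op 5: unregister job_C -> active={}
Op 6: register job_B */19 -> active={job_B:*/19}
Op 7: register job_B */6 -> active={job_B:*/6}
  job_B: interval 6, next fire after T=90 is 96
Earliest fire time = 96 (job job_B)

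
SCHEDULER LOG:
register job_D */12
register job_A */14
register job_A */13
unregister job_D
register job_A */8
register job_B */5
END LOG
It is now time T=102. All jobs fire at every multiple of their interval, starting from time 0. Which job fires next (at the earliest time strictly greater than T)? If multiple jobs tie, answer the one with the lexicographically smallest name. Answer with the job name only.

Answer: job_A

Derivation:
Op 1: register job_D */12 -> active={job_D:*/12}
Op 2: register job_A */14 -> active={job_A:*/14, job_D:*/12}
Op 3: register job_A */13 -> active={job_A:*/13, job_D:*/12}
Op 4: unregister job_D -> active={job_A:*/13}
Op 5: register job_A */8 -> active={job_A:*/8}
Op 6: register job_B */5 -> active={job_A:*/8, job_B:*/5}
  job_A: interval 8, next fire after T=102 is 104
  job_B: interval 5, next fire after T=102 is 105
Earliest = 104, winner (lex tiebreak) = job_A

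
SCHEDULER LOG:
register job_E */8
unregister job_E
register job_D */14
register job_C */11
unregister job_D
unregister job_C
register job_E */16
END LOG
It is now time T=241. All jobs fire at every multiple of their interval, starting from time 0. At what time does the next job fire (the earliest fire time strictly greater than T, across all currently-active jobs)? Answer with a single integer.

Op 1: register job_E */8 -> active={job_E:*/8}
Op 2: unregister job_E -> active={}
Op 3: register job_D */14 -> active={job_D:*/14}
Op 4: register job_C */11 -> active={job_C:*/11, job_D:*/14}
Op 5: unregister job_D -> active={job_C:*/11}
Op 6: unregister job_C -> active={}
Op 7: register job_E */16 -> active={job_E:*/16}
  job_E: interval 16, next fire after T=241 is 256
Earliest fire time = 256 (job job_E)

Answer: 256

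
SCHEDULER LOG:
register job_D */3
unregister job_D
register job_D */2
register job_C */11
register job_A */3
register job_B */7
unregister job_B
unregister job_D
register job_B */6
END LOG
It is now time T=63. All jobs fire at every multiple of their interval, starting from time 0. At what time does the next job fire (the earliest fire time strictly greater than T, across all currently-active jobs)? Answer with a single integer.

Answer: 66

Derivation:
Op 1: register job_D */3 -> active={job_D:*/3}
Op 2: unregister job_D -> active={}
Op 3: register job_D */2 -> active={job_D:*/2}
Op 4: register job_C */11 -> active={job_C:*/11, job_D:*/2}
Op 5: register job_A */3 -> active={job_A:*/3, job_C:*/11, job_D:*/2}
Op 6: register job_B */7 -> active={job_A:*/3, job_B:*/7, job_C:*/11, job_D:*/2}
Op 7: unregister job_B -> active={job_A:*/3, job_C:*/11, job_D:*/2}
Op 8: unregister job_D -> active={job_A:*/3, job_C:*/11}
Op 9: register job_B */6 -> active={job_A:*/3, job_B:*/6, job_C:*/11}
  job_A: interval 3, next fire after T=63 is 66
  job_B: interval 6, next fire after T=63 is 66
  job_C: interval 11, next fire after T=63 is 66
Earliest fire time = 66 (job job_A)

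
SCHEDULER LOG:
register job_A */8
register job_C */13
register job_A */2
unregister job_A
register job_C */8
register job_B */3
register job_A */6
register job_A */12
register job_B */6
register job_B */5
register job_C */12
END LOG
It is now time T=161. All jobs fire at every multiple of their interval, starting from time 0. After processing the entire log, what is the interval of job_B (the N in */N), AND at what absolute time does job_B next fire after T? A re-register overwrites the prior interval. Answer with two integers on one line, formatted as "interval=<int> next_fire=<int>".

Answer: interval=5 next_fire=165

Derivation:
Op 1: register job_A */8 -> active={job_A:*/8}
Op 2: register job_C */13 -> active={job_A:*/8, job_C:*/13}
Op 3: register job_A */2 -> active={job_A:*/2, job_C:*/13}
Op 4: unregister job_A -> active={job_C:*/13}
Op 5: register job_C */8 -> active={job_C:*/8}
Op 6: register job_B */3 -> active={job_B:*/3, job_C:*/8}
Op 7: register job_A */6 -> active={job_A:*/6, job_B:*/3, job_C:*/8}
Op 8: register job_A */12 -> active={job_A:*/12, job_B:*/3, job_C:*/8}
Op 9: register job_B */6 -> active={job_A:*/12, job_B:*/6, job_C:*/8}
Op 10: register job_B */5 -> active={job_A:*/12, job_B:*/5, job_C:*/8}
Op 11: register job_C */12 -> active={job_A:*/12, job_B:*/5, job_C:*/12}
Final interval of job_B = 5
Next fire of job_B after T=161: (161//5+1)*5 = 165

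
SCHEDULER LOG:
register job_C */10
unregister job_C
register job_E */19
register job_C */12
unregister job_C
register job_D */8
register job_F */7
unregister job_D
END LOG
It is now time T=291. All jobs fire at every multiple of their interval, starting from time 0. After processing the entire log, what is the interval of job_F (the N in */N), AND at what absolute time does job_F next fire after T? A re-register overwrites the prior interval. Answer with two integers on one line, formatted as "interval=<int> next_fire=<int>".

Op 1: register job_C */10 -> active={job_C:*/10}
Op 2: unregister job_C -> active={}
Op 3: register job_E */19 -> active={job_E:*/19}
Op 4: register job_C */12 -> active={job_C:*/12, job_E:*/19}
Op 5: unregister job_C -> active={job_E:*/19}
Op 6: register job_D */8 -> active={job_D:*/8, job_E:*/19}
Op 7: register job_F */7 -> active={job_D:*/8, job_E:*/19, job_F:*/7}
Op 8: unregister job_D -> active={job_E:*/19, job_F:*/7}
Final interval of job_F = 7
Next fire of job_F after T=291: (291//7+1)*7 = 294

Answer: interval=7 next_fire=294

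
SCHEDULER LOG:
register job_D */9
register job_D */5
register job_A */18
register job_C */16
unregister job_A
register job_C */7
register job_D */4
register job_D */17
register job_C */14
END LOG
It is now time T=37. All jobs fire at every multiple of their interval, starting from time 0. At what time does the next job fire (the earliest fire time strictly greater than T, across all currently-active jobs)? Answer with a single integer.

Op 1: register job_D */9 -> active={job_D:*/9}
Op 2: register job_D */5 -> active={job_D:*/5}
Op 3: register job_A */18 -> active={job_A:*/18, job_D:*/5}
Op 4: register job_C */16 -> active={job_A:*/18, job_C:*/16, job_D:*/5}
Op 5: unregister job_A -> active={job_C:*/16, job_D:*/5}
Op 6: register job_C */7 -> active={job_C:*/7, job_D:*/5}
Op 7: register job_D */4 -> active={job_C:*/7, job_D:*/4}
Op 8: register job_D */17 -> active={job_C:*/7, job_D:*/17}
Op 9: register job_C */14 -> active={job_C:*/14, job_D:*/17}
  job_C: interval 14, next fire after T=37 is 42
  job_D: interval 17, next fire after T=37 is 51
Earliest fire time = 42 (job job_C)

Answer: 42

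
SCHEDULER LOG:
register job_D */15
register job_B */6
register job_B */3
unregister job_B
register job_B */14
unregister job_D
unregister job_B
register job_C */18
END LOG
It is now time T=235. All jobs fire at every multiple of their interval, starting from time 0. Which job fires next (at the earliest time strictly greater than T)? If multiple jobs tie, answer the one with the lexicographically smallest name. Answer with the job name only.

Answer: job_C

Derivation:
Op 1: register job_D */15 -> active={job_D:*/15}
Op 2: register job_B */6 -> active={job_B:*/6, job_D:*/15}
Op 3: register job_B */3 -> active={job_B:*/3, job_D:*/15}
Op 4: unregister job_B -> active={job_D:*/15}
Op 5: register job_B */14 -> active={job_B:*/14, job_D:*/15}
Op 6: unregister job_D -> active={job_B:*/14}
Op 7: unregister job_B -> active={}
Op 8: register job_C */18 -> active={job_C:*/18}
  job_C: interval 18, next fire after T=235 is 252
Earliest = 252, winner (lex tiebreak) = job_C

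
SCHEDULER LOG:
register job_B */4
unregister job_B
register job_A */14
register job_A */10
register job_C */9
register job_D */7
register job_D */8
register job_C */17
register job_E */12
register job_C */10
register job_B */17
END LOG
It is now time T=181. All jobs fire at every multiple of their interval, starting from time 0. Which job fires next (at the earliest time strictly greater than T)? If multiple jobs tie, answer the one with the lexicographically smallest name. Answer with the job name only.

Op 1: register job_B */4 -> active={job_B:*/4}
Op 2: unregister job_B -> active={}
Op 3: register job_A */14 -> active={job_A:*/14}
Op 4: register job_A */10 -> active={job_A:*/10}
Op 5: register job_C */9 -> active={job_A:*/10, job_C:*/9}
Op 6: register job_D */7 -> active={job_A:*/10, job_C:*/9, job_D:*/7}
Op 7: register job_D */8 -> active={job_A:*/10, job_C:*/9, job_D:*/8}
Op 8: register job_C */17 -> active={job_A:*/10, job_C:*/17, job_D:*/8}
Op 9: register job_E */12 -> active={job_A:*/10, job_C:*/17, job_D:*/8, job_E:*/12}
Op 10: register job_C */10 -> active={job_A:*/10, job_C:*/10, job_D:*/8, job_E:*/12}
Op 11: register job_B */17 -> active={job_A:*/10, job_B:*/17, job_C:*/10, job_D:*/8, job_E:*/12}
  job_A: interval 10, next fire after T=181 is 190
  job_B: interval 17, next fire after T=181 is 187
  job_C: interval 10, next fire after T=181 is 190
  job_D: interval 8, next fire after T=181 is 184
  job_E: interval 12, next fire after T=181 is 192
Earliest = 184, winner (lex tiebreak) = job_D

Answer: job_D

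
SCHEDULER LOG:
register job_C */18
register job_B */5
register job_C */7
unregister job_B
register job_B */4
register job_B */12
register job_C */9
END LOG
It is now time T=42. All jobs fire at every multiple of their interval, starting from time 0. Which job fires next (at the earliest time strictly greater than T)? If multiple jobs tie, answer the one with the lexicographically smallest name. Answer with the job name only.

Answer: job_C

Derivation:
Op 1: register job_C */18 -> active={job_C:*/18}
Op 2: register job_B */5 -> active={job_B:*/5, job_C:*/18}
Op 3: register job_C */7 -> active={job_B:*/5, job_C:*/7}
Op 4: unregister job_B -> active={job_C:*/7}
Op 5: register job_B */4 -> active={job_B:*/4, job_C:*/7}
Op 6: register job_B */12 -> active={job_B:*/12, job_C:*/7}
Op 7: register job_C */9 -> active={job_B:*/12, job_C:*/9}
  job_B: interval 12, next fire after T=42 is 48
  job_C: interval 9, next fire after T=42 is 45
Earliest = 45, winner (lex tiebreak) = job_C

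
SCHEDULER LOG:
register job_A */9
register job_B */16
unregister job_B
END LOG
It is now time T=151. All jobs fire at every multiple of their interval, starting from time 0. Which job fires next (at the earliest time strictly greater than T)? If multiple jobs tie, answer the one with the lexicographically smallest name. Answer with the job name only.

Op 1: register job_A */9 -> active={job_A:*/9}
Op 2: register job_B */16 -> active={job_A:*/9, job_B:*/16}
Op 3: unregister job_B -> active={job_A:*/9}
  job_A: interval 9, next fire after T=151 is 153
Earliest = 153, winner (lex tiebreak) = job_A

Answer: job_A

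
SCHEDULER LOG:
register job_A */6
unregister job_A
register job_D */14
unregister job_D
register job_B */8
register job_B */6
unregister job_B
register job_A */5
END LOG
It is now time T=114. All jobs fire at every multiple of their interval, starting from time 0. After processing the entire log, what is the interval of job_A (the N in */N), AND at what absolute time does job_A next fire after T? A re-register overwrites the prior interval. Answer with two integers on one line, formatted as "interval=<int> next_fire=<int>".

Op 1: register job_A */6 -> active={job_A:*/6}
Op 2: unregister job_A -> active={}
Op 3: register job_D */14 -> active={job_D:*/14}
Op 4: unregister job_D -> active={}
Op 5: register job_B */8 -> active={job_B:*/8}
Op 6: register job_B */6 -> active={job_B:*/6}
Op 7: unregister job_B -> active={}
Op 8: register job_A */5 -> active={job_A:*/5}
Final interval of job_A = 5
Next fire of job_A after T=114: (114//5+1)*5 = 115

Answer: interval=5 next_fire=115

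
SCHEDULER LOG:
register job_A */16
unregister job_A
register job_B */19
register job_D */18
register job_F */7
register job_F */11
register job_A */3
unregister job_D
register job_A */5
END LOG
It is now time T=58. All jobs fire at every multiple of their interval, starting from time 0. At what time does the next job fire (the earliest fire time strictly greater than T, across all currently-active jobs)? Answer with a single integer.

Op 1: register job_A */16 -> active={job_A:*/16}
Op 2: unregister job_A -> active={}
Op 3: register job_B */19 -> active={job_B:*/19}
Op 4: register job_D */18 -> active={job_B:*/19, job_D:*/18}
Op 5: register job_F */7 -> active={job_B:*/19, job_D:*/18, job_F:*/7}
Op 6: register job_F */11 -> active={job_B:*/19, job_D:*/18, job_F:*/11}
Op 7: register job_A */3 -> active={job_A:*/3, job_B:*/19, job_D:*/18, job_F:*/11}
Op 8: unregister job_D -> active={job_A:*/3, job_B:*/19, job_F:*/11}
Op 9: register job_A */5 -> active={job_A:*/5, job_B:*/19, job_F:*/11}
  job_A: interval 5, next fire after T=58 is 60
  job_B: interval 19, next fire after T=58 is 76
  job_F: interval 11, next fire after T=58 is 66
Earliest fire time = 60 (job job_A)

Answer: 60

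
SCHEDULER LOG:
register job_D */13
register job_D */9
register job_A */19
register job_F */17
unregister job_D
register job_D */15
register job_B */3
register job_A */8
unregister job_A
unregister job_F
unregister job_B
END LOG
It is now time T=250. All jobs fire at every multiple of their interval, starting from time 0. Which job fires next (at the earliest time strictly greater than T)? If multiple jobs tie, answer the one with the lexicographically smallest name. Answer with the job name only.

Answer: job_D

Derivation:
Op 1: register job_D */13 -> active={job_D:*/13}
Op 2: register job_D */9 -> active={job_D:*/9}
Op 3: register job_A */19 -> active={job_A:*/19, job_D:*/9}
Op 4: register job_F */17 -> active={job_A:*/19, job_D:*/9, job_F:*/17}
Op 5: unregister job_D -> active={job_A:*/19, job_F:*/17}
Op 6: register job_D */15 -> active={job_A:*/19, job_D:*/15, job_F:*/17}
Op 7: register job_B */3 -> active={job_A:*/19, job_B:*/3, job_D:*/15, job_F:*/17}
Op 8: register job_A */8 -> active={job_A:*/8, job_B:*/3, job_D:*/15, job_F:*/17}
Op 9: unregister job_A -> active={job_B:*/3, job_D:*/15, job_F:*/17}
Op 10: unregister job_F -> active={job_B:*/3, job_D:*/15}
Op 11: unregister job_B -> active={job_D:*/15}
  job_D: interval 15, next fire after T=250 is 255
Earliest = 255, winner (lex tiebreak) = job_D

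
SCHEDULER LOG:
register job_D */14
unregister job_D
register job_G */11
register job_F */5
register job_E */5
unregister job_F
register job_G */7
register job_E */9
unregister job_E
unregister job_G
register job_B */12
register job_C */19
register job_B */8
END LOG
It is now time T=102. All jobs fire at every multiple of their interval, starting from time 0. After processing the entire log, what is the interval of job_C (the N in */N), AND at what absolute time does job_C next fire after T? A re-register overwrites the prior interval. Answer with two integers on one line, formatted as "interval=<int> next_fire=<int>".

Op 1: register job_D */14 -> active={job_D:*/14}
Op 2: unregister job_D -> active={}
Op 3: register job_G */11 -> active={job_G:*/11}
Op 4: register job_F */5 -> active={job_F:*/5, job_G:*/11}
Op 5: register job_E */5 -> active={job_E:*/5, job_F:*/5, job_G:*/11}
Op 6: unregister job_F -> active={job_E:*/5, job_G:*/11}
Op 7: register job_G */7 -> active={job_E:*/5, job_G:*/7}
Op 8: register job_E */9 -> active={job_E:*/9, job_G:*/7}
Op 9: unregister job_E -> active={job_G:*/7}
Op 10: unregister job_G -> active={}
Op 11: register job_B */12 -> active={job_B:*/12}
Op 12: register job_C */19 -> active={job_B:*/12, job_C:*/19}
Op 13: register job_B */8 -> active={job_B:*/8, job_C:*/19}
Final interval of job_C = 19
Next fire of job_C after T=102: (102//19+1)*19 = 114

Answer: interval=19 next_fire=114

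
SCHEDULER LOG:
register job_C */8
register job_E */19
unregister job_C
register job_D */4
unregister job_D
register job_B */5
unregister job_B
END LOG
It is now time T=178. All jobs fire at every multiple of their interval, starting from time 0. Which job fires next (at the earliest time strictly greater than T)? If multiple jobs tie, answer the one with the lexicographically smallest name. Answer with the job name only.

Op 1: register job_C */8 -> active={job_C:*/8}
Op 2: register job_E */19 -> active={job_C:*/8, job_E:*/19}
Op 3: unregister job_C -> active={job_E:*/19}
Op 4: register job_D */4 -> active={job_D:*/4, job_E:*/19}
Op 5: unregister job_D -> active={job_E:*/19}
Op 6: register job_B */5 -> active={job_B:*/5, job_E:*/19}
Op 7: unregister job_B -> active={job_E:*/19}
  job_E: interval 19, next fire after T=178 is 190
Earliest = 190, winner (lex tiebreak) = job_E

Answer: job_E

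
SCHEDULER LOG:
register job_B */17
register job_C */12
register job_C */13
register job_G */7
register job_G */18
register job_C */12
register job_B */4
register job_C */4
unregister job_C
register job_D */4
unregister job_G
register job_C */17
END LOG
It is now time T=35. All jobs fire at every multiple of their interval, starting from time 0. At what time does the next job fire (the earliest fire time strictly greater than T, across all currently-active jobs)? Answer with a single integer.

Op 1: register job_B */17 -> active={job_B:*/17}
Op 2: register job_C */12 -> active={job_B:*/17, job_C:*/12}
Op 3: register job_C */13 -> active={job_B:*/17, job_C:*/13}
Op 4: register job_G */7 -> active={job_B:*/17, job_C:*/13, job_G:*/7}
Op 5: register job_G */18 -> active={job_B:*/17, job_C:*/13, job_G:*/18}
Op 6: register job_C */12 -> active={job_B:*/17, job_C:*/12, job_G:*/18}
Op 7: register job_B */4 -> active={job_B:*/4, job_C:*/12, job_G:*/18}
Op 8: register job_C */4 -> active={job_B:*/4, job_C:*/4, job_G:*/18}
Op 9: unregister job_C -> active={job_B:*/4, job_G:*/18}
Op 10: register job_D */4 -> active={job_B:*/4, job_D:*/4, job_G:*/18}
Op 11: unregister job_G -> active={job_B:*/4, job_D:*/4}
Op 12: register job_C */17 -> active={job_B:*/4, job_C:*/17, job_D:*/4}
  job_B: interval 4, next fire after T=35 is 36
  job_C: interval 17, next fire after T=35 is 51
  job_D: interval 4, next fire after T=35 is 36
Earliest fire time = 36 (job job_B)

Answer: 36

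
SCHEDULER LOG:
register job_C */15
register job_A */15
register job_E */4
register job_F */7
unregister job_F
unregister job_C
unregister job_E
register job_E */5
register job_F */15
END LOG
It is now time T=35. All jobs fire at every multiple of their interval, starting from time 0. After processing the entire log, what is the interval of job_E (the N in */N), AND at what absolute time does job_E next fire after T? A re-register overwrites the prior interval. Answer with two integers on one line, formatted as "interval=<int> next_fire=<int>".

Op 1: register job_C */15 -> active={job_C:*/15}
Op 2: register job_A */15 -> active={job_A:*/15, job_C:*/15}
Op 3: register job_E */4 -> active={job_A:*/15, job_C:*/15, job_E:*/4}
Op 4: register job_F */7 -> active={job_A:*/15, job_C:*/15, job_E:*/4, job_F:*/7}
Op 5: unregister job_F -> active={job_A:*/15, job_C:*/15, job_E:*/4}
Op 6: unregister job_C -> active={job_A:*/15, job_E:*/4}
Op 7: unregister job_E -> active={job_A:*/15}
Op 8: register job_E */5 -> active={job_A:*/15, job_E:*/5}
Op 9: register job_F */15 -> active={job_A:*/15, job_E:*/5, job_F:*/15}
Final interval of job_E = 5
Next fire of job_E after T=35: (35//5+1)*5 = 40

Answer: interval=5 next_fire=40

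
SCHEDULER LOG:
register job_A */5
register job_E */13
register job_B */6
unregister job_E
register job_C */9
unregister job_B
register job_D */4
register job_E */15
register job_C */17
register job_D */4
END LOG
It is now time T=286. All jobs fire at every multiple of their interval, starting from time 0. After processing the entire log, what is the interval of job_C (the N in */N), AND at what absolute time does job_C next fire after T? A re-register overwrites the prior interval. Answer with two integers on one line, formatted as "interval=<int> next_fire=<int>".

Op 1: register job_A */5 -> active={job_A:*/5}
Op 2: register job_E */13 -> active={job_A:*/5, job_E:*/13}
Op 3: register job_B */6 -> active={job_A:*/5, job_B:*/6, job_E:*/13}
Op 4: unregister job_E -> active={job_A:*/5, job_B:*/6}
Op 5: register job_C */9 -> active={job_A:*/5, job_B:*/6, job_C:*/9}
Op 6: unregister job_B -> active={job_A:*/5, job_C:*/9}
Op 7: register job_D */4 -> active={job_A:*/5, job_C:*/9, job_D:*/4}
Op 8: register job_E */15 -> active={job_A:*/5, job_C:*/9, job_D:*/4, job_E:*/15}
Op 9: register job_C */17 -> active={job_A:*/5, job_C:*/17, job_D:*/4, job_E:*/15}
Op 10: register job_D */4 -> active={job_A:*/5, job_C:*/17, job_D:*/4, job_E:*/15}
Final interval of job_C = 17
Next fire of job_C after T=286: (286//17+1)*17 = 289

Answer: interval=17 next_fire=289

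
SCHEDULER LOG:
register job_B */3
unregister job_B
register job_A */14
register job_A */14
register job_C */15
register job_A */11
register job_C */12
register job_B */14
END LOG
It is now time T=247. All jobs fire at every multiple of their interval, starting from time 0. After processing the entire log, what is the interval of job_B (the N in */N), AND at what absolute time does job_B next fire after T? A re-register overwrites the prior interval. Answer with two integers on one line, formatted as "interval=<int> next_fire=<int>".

Answer: interval=14 next_fire=252

Derivation:
Op 1: register job_B */3 -> active={job_B:*/3}
Op 2: unregister job_B -> active={}
Op 3: register job_A */14 -> active={job_A:*/14}
Op 4: register job_A */14 -> active={job_A:*/14}
Op 5: register job_C */15 -> active={job_A:*/14, job_C:*/15}
Op 6: register job_A */11 -> active={job_A:*/11, job_C:*/15}
Op 7: register job_C */12 -> active={job_A:*/11, job_C:*/12}
Op 8: register job_B */14 -> active={job_A:*/11, job_B:*/14, job_C:*/12}
Final interval of job_B = 14
Next fire of job_B after T=247: (247//14+1)*14 = 252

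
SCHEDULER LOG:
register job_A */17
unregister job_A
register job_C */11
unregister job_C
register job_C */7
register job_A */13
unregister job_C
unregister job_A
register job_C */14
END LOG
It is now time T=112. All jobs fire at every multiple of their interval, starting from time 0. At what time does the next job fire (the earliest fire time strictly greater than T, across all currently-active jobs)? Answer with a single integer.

Op 1: register job_A */17 -> active={job_A:*/17}
Op 2: unregister job_A -> active={}
Op 3: register job_C */11 -> active={job_C:*/11}
Op 4: unregister job_C -> active={}
Op 5: register job_C */7 -> active={job_C:*/7}
Op 6: register job_A */13 -> active={job_A:*/13, job_C:*/7}
Op 7: unregister job_C -> active={job_A:*/13}
Op 8: unregister job_A -> active={}
Op 9: register job_C */14 -> active={job_C:*/14}
  job_C: interval 14, next fire after T=112 is 126
Earliest fire time = 126 (job job_C)

Answer: 126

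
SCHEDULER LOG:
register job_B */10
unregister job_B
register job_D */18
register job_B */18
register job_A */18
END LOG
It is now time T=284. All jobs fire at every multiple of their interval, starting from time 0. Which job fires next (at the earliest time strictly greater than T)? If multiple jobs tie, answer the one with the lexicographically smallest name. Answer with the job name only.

Op 1: register job_B */10 -> active={job_B:*/10}
Op 2: unregister job_B -> active={}
Op 3: register job_D */18 -> active={job_D:*/18}
Op 4: register job_B */18 -> active={job_B:*/18, job_D:*/18}
Op 5: register job_A */18 -> active={job_A:*/18, job_B:*/18, job_D:*/18}
  job_A: interval 18, next fire after T=284 is 288
  job_B: interval 18, next fire after T=284 is 288
  job_D: interval 18, next fire after T=284 is 288
Earliest = 288, winner (lex tiebreak) = job_A

Answer: job_A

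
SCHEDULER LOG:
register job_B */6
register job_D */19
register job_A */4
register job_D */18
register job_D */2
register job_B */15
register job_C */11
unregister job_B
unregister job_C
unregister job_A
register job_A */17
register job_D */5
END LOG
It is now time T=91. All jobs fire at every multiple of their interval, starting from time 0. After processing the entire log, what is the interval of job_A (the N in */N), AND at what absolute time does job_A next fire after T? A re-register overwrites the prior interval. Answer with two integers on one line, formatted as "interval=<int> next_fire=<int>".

Answer: interval=17 next_fire=102

Derivation:
Op 1: register job_B */6 -> active={job_B:*/6}
Op 2: register job_D */19 -> active={job_B:*/6, job_D:*/19}
Op 3: register job_A */4 -> active={job_A:*/4, job_B:*/6, job_D:*/19}
Op 4: register job_D */18 -> active={job_A:*/4, job_B:*/6, job_D:*/18}
Op 5: register job_D */2 -> active={job_A:*/4, job_B:*/6, job_D:*/2}
Op 6: register job_B */15 -> active={job_A:*/4, job_B:*/15, job_D:*/2}
Op 7: register job_C */11 -> active={job_A:*/4, job_B:*/15, job_C:*/11, job_D:*/2}
Op 8: unregister job_B -> active={job_A:*/4, job_C:*/11, job_D:*/2}
Op 9: unregister job_C -> active={job_A:*/4, job_D:*/2}
Op 10: unregister job_A -> active={job_D:*/2}
Op 11: register job_A */17 -> active={job_A:*/17, job_D:*/2}
Op 12: register job_D */5 -> active={job_A:*/17, job_D:*/5}
Final interval of job_A = 17
Next fire of job_A after T=91: (91//17+1)*17 = 102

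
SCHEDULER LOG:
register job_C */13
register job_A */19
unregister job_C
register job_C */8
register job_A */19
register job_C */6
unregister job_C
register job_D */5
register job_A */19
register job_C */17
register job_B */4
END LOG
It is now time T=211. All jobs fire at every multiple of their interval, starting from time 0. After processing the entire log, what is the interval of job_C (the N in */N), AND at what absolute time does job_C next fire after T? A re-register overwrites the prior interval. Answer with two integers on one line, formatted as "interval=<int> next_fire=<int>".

Answer: interval=17 next_fire=221

Derivation:
Op 1: register job_C */13 -> active={job_C:*/13}
Op 2: register job_A */19 -> active={job_A:*/19, job_C:*/13}
Op 3: unregister job_C -> active={job_A:*/19}
Op 4: register job_C */8 -> active={job_A:*/19, job_C:*/8}
Op 5: register job_A */19 -> active={job_A:*/19, job_C:*/8}
Op 6: register job_C */6 -> active={job_A:*/19, job_C:*/6}
Op 7: unregister job_C -> active={job_A:*/19}
Op 8: register job_D */5 -> active={job_A:*/19, job_D:*/5}
Op 9: register job_A */19 -> active={job_A:*/19, job_D:*/5}
Op 10: register job_C */17 -> active={job_A:*/19, job_C:*/17, job_D:*/5}
Op 11: register job_B */4 -> active={job_A:*/19, job_B:*/4, job_C:*/17, job_D:*/5}
Final interval of job_C = 17
Next fire of job_C after T=211: (211//17+1)*17 = 221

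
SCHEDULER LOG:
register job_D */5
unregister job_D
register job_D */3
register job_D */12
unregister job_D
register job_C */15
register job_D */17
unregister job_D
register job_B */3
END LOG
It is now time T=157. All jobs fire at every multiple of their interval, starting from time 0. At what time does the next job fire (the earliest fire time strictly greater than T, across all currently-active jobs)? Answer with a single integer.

Answer: 159

Derivation:
Op 1: register job_D */5 -> active={job_D:*/5}
Op 2: unregister job_D -> active={}
Op 3: register job_D */3 -> active={job_D:*/3}
Op 4: register job_D */12 -> active={job_D:*/12}
Op 5: unregister job_D -> active={}
Op 6: register job_C */15 -> active={job_C:*/15}
Op 7: register job_D */17 -> active={job_C:*/15, job_D:*/17}
Op 8: unregister job_D -> active={job_C:*/15}
Op 9: register job_B */3 -> active={job_B:*/3, job_C:*/15}
  job_B: interval 3, next fire after T=157 is 159
  job_C: interval 15, next fire after T=157 is 165
Earliest fire time = 159 (job job_B)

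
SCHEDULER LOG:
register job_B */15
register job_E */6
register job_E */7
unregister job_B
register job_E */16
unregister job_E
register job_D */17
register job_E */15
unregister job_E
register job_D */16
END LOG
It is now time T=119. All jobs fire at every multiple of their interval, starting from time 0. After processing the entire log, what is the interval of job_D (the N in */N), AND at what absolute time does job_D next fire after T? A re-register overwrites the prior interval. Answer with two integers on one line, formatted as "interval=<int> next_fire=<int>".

Answer: interval=16 next_fire=128

Derivation:
Op 1: register job_B */15 -> active={job_B:*/15}
Op 2: register job_E */6 -> active={job_B:*/15, job_E:*/6}
Op 3: register job_E */7 -> active={job_B:*/15, job_E:*/7}
Op 4: unregister job_B -> active={job_E:*/7}
Op 5: register job_E */16 -> active={job_E:*/16}
Op 6: unregister job_E -> active={}
Op 7: register job_D */17 -> active={job_D:*/17}
Op 8: register job_E */15 -> active={job_D:*/17, job_E:*/15}
Op 9: unregister job_E -> active={job_D:*/17}
Op 10: register job_D */16 -> active={job_D:*/16}
Final interval of job_D = 16
Next fire of job_D after T=119: (119//16+1)*16 = 128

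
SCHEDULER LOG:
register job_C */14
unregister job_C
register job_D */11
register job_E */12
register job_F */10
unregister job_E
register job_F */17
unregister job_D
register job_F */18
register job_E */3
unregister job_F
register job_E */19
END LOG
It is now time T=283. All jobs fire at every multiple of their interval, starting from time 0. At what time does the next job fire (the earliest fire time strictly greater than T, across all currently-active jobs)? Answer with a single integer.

Answer: 285

Derivation:
Op 1: register job_C */14 -> active={job_C:*/14}
Op 2: unregister job_C -> active={}
Op 3: register job_D */11 -> active={job_D:*/11}
Op 4: register job_E */12 -> active={job_D:*/11, job_E:*/12}
Op 5: register job_F */10 -> active={job_D:*/11, job_E:*/12, job_F:*/10}
Op 6: unregister job_E -> active={job_D:*/11, job_F:*/10}
Op 7: register job_F */17 -> active={job_D:*/11, job_F:*/17}
Op 8: unregister job_D -> active={job_F:*/17}
Op 9: register job_F */18 -> active={job_F:*/18}
Op 10: register job_E */3 -> active={job_E:*/3, job_F:*/18}
Op 11: unregister job_F -> active={job_E:*/3}
Op 12: register job_E */19 -> active={job_E:*/19}
  job_E: interval 19, next fire after T=283 is 285
Earliest fire time = 285 (job job_E)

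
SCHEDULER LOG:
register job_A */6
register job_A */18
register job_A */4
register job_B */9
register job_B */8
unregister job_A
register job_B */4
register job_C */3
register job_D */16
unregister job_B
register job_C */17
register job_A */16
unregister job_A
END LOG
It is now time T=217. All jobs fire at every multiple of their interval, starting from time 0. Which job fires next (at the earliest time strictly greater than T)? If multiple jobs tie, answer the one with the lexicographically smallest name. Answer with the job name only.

Op 1: register job_A */6 -> active={job_A:*/6}
Op 2: register job_A */18 -> active={job_A:*/18}
Op 3: register job_A */4 -> active={job_A:*/4}
Op 4: register job_B */9 -> active={job_A:*/4, job_B:*/9}
Op 5: register job_B */8 -> active={job_A:*/4, job_B:*/8}
Op 6: unregister job_A -> active={job_B:*/8}
Op 7: register job_B */4 -> active={job_B:*/4}
Op 8: register job_C */3 -> active={job_B:*/4, job_C:*/3}
Op 9: register job_D */16 -> active={job_B:*/4, job_C:*/3, job_D:*/16}
Op 10: unregister job_B -> active={job_C:*/3, job_D:*/16}
Op 11: register job_C */17 -> active={job_C:*/17, job_D:*/16}
Op 12: register job_A */16 -> active={job_A:*/16, job_C:*/17, job_D:*/16}
Op 13: unregister job_A -> active={job_C:*/17, job_D:*/16}
  job_C: interval 17, next fire after T=217 is 221
  job_D: interval 16, next fire after T=217 is 224
Earliest = 221, winner (lex tiebreak) = job_C

Answer: job_C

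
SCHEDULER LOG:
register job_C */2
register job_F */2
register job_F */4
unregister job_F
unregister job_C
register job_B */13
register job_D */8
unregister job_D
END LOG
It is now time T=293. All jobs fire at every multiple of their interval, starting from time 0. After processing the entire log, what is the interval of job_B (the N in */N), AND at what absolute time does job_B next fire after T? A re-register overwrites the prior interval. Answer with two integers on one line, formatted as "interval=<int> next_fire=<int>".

Op 1: register job_C */2 -> active={job_C:*/2}
Op 2: register job_F */2 -> active={job_C:*/2, job_F:*/2}
Op 3: register job_F */4 -> active={job_C:*/2, job_F:*/4}
Op 4: unregister job_F -> active={job_C:*/2}
Op 5: unregister job_C -> active={}
Op 6: register job_B */13 -> active={job_B:*/13}
Op 7: register job_D */8 -> active={job_B:*/13, job_D:*/8}
Op 8: unregister job_D -> active={job_B:*/13}
Final interval of job_B = 13
Next fire of job_B after T=293: (293//13+1)*13 = 299

Answer: interval=13 next_fire=299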